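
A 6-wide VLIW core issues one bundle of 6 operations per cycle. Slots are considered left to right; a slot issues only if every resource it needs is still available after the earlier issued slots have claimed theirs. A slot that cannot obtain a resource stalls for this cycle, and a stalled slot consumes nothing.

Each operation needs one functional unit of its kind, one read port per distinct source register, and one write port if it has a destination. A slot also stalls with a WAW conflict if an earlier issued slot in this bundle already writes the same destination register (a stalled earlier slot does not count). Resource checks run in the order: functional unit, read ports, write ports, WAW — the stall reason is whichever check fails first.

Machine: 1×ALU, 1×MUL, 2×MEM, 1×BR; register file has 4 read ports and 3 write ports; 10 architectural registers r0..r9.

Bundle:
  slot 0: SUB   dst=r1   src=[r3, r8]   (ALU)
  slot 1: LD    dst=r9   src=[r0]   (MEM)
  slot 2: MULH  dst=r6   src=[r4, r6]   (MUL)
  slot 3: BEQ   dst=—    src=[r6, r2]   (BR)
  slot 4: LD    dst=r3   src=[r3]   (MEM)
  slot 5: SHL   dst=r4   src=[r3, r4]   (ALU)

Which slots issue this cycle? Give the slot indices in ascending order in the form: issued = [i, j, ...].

#0 ALU src=r3,r8 dispatched  <A:0 Mu:1 Ld:2 B:1 rd:2 wr:2>
#1 MEM src=r0 dispatched  <A:0 Mu:1 Ld:1 B:1 rd:1 wr:1>
#2 MUL src=r4,r6 held:RD_PORT  <A:0 Mu:1 Ld:1 B:1 rd:1 wr:1>
#3 BR src=r6,r2 held:RD_PORT  <A:0 Mu:1 Ld:1 B:1 rd:1 wr:1>
#4 MEM src=r3 dispatched  <A:0 Mu:1 Ld:0 B:1 rd:0 wr:0>
#5 ALU src=r3,r4 held:FU  <A:0 Mu:1 Ld:0 B:1 rd:0 wr:0>

issued = [0, 1, 4]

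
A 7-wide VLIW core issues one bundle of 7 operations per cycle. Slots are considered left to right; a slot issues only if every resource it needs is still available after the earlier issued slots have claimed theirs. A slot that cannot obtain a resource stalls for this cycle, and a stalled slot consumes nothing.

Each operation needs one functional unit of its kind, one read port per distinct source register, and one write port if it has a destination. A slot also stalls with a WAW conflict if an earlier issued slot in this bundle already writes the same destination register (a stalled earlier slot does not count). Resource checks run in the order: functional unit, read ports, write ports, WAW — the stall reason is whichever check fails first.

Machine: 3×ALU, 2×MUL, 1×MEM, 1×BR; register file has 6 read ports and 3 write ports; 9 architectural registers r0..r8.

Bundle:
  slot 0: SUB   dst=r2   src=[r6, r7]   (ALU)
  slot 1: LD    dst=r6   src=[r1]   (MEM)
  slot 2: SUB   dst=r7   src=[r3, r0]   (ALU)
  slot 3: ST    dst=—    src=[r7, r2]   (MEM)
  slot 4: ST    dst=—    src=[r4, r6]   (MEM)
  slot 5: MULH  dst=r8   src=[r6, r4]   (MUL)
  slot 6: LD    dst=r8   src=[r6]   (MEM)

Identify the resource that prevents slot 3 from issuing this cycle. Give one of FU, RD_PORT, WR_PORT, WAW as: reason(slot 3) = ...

(0) want 1×ALU +2rd +1wr — yes → AL2|MU2|ME1|BR1|rd4|wr2
(1) want 1×MEM +1rd +1wr — yes → AL2|MU2|ME0|BR1|rd3|wr1
(2) want 1×ALU +2rd +1wr — yes → AL1|MU2|ME0|BR1|rd1|wr0
(3) want 1×MEM +2rd +0wr — FU → AL1|MU2|ME0|BR1|rd1|wr0
(4) want 1×MEM +2rd +0wr — FU → AL1|MU2|ME0|BR1|rd1|wr0
(5) want 1×MUL +2rd +1wr — RD_PORT → AL1|MU2|ME0|BR1|rd1|wr0
(6) want 1×MEM +1rd +1wr — FU → AL1|MU2|ME0|BR1|rd1|wr0

reason(slot 3) = FU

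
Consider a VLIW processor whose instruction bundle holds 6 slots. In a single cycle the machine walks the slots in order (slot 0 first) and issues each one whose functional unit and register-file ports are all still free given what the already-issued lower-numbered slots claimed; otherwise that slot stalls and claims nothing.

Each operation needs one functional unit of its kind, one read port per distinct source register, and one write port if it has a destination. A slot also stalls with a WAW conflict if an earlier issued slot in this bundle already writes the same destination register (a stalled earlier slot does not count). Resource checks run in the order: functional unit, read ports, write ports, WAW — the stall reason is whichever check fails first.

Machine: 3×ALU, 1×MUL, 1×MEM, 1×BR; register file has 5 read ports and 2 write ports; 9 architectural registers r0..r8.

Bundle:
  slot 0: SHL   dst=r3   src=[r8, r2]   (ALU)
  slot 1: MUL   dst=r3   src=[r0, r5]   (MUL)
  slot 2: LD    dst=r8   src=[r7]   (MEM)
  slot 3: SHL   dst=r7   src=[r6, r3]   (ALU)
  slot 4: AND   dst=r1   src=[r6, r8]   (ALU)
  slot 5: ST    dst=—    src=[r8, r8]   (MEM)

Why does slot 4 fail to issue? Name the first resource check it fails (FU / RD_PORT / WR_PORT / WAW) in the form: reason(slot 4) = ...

reason(slot 4) = WR_PORT

(0) want 1×ALU +2rd +1wr — yes → AL2|MU1|ME1|BR1|rd3|wr1
(1) want 1×MUL +2rd +1wr — WAW → AL2|MU1|ME1|BR1|rd3|wr1
(2) want 1×MEM +1rd +1wr — yes → AL2|MU1|ME0|BR1|rd2|wr0
(3) want 1×ALU +2rd +1wr — WR_PORT → AL2|MU1|ME0|BR1|rd2|wr0
(4) want 1×ALU +2rd +1wr — WR_PORT → AL2|MU1|ME0|BR1|rd2|wr0
(5) want 1×MEM +1rd +0wr — FU → AL2|MU1|ME0|BR1|rd2|wr0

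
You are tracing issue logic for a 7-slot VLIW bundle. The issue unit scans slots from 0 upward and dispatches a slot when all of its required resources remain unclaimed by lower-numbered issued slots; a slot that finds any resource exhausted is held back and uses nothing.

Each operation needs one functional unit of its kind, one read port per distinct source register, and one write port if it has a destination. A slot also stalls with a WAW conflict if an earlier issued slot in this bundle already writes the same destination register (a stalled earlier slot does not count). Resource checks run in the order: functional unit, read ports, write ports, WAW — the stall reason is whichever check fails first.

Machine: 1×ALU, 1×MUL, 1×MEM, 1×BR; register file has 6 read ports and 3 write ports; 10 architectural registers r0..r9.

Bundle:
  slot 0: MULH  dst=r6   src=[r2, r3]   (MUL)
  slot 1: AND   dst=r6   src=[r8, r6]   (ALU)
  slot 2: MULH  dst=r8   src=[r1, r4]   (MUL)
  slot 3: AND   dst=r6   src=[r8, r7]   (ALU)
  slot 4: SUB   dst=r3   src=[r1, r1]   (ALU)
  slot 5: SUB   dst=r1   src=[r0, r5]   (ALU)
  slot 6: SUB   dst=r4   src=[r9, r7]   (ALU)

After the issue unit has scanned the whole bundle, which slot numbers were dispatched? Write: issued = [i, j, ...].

[0] MUL needs rd=2 wr=1: ok; after: ALU=1 MUL=0 MEM=1 BR=1, R=4, W=2
[1] ALU needs rd=2 wr=1: WAW; after: ALU=1 MUL=0 MEM=1 BR=1, R=4, W=2
[2] MUL needs rd=2 wr=1: FU; after: ALU=1 MUL=0 MEM=1 BR=1, R=4, W=2
[3] ALU needs rd=2 wr=1: WAW; after: ALU=1 MUL=0 MEM=1 BR=1, R=4, W=2
[4] ALU needs rd=1 wr=1: ok; after: ALU=0 MUL=0 MEM=1 BR=1, R=3, W=1
[5] ALU needs rd=2 wr=1: FU; after: ALU=0 MUL=0 MEM=1 BR=1, R=3, W=1
[6] ALU needs rd=2 wr=1: FU; after: ALU=0 MUL=0 MEM=1 BR=1, R=3, W=1

issued = [0, 4]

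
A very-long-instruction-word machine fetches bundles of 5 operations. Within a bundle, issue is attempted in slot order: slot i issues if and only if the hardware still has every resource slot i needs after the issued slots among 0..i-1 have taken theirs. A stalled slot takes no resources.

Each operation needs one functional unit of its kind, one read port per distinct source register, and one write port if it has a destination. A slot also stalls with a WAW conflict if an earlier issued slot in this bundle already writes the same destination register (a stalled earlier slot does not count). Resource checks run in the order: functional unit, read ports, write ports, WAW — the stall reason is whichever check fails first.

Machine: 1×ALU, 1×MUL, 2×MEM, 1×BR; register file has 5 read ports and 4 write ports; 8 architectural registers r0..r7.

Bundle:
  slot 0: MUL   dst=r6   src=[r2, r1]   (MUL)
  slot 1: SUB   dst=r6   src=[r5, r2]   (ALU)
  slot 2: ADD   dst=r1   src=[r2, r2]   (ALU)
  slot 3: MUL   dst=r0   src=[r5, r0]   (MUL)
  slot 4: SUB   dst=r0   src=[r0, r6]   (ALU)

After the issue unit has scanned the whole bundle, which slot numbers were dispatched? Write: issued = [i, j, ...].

[0] MUL needs rd=2 wr=1: ok; after: ALU=1 MUL=0 MEM=2 BR=1, R=3, W=3
[1] ALU needs rd=2 wr=1: WAW; after: ALU=1 MUL=0 MEM=2 BR=1, R=3, W=3
[2] ALU needs rd=1 wr=1: ok; after: ALU=0 MUL=0 MEM=2 BR=1, R=2, W=2
[3] MUL needs rd=2 wr=1: FU; after: ALU=0 MUL=0 MEM=2 BR=1, R=2, W=2
[4] ALU needs rd=2 wr=1: FU; after: ALU=0 MUL=0 MEM=2 BR=1, R=2, W=2

issued = [0, 2]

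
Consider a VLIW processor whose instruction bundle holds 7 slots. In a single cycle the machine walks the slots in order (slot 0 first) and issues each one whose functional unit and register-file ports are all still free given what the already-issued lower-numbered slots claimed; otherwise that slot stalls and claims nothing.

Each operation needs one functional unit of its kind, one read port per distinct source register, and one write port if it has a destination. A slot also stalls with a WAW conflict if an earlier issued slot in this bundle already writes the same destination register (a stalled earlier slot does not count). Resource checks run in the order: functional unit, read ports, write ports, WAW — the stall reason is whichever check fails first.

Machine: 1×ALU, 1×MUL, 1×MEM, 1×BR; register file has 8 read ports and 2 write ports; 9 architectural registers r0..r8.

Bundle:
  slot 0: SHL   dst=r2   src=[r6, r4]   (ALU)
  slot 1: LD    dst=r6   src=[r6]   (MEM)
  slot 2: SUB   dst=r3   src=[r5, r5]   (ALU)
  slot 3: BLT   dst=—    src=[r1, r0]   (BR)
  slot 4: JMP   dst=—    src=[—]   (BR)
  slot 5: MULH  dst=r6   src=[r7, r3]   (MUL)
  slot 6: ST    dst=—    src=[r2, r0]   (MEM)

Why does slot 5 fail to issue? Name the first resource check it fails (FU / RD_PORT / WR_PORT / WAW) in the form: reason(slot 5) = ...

reason(slot 5) = WR_PORT

[0] ALU needs rd=2 wr=1: ok; after: ALU=0 MUL=1 MEM=1 BR=1, R=6, W=1
[1] MEM needs rd=1 wr=1: ok; after: ALU=0 MUL=1 MEM=0 BR=1, R=5, W=0
[2] ALU needs rd=1 wr=1: FU; after: ALU=0 MUL=1 MEM=0 BR=1, R=5, W=0
[3] BR needs rd=2 wr=0: ok; after: ALU=0 MUL=1 MEM=0 BR=0, R=3, W=0
[4] BR needs rd=0 wr=0: FU; after: ALU=0 MUL=1 MEM=0 BR=0, R=3, W=0
[5] MUL needs rd=2 wr=1: WR_PORT; after: ALU=0 MUL=1 MEM=0 BR=0, R=3, W=0
[6] MEM needs rd=2 wr=0: FU; after: ALU=0 MUL=1 MEM=0 BR=0, R=3, W=0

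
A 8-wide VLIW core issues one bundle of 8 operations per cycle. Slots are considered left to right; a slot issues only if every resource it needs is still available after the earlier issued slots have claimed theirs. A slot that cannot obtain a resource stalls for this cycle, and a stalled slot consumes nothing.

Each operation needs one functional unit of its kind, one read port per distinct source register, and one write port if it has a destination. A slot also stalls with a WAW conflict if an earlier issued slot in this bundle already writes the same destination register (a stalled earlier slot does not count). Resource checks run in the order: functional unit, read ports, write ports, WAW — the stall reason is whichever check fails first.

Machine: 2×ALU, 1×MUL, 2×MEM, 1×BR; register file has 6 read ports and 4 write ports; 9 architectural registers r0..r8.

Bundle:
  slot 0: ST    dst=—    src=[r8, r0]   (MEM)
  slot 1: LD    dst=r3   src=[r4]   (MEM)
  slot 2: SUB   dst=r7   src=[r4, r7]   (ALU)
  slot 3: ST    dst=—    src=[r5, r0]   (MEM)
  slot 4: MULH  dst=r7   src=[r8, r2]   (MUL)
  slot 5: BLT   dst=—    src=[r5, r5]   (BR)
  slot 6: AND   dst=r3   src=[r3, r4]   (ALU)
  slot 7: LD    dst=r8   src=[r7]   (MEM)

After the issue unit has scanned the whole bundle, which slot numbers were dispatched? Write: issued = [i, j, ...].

#0 MEM src=r8,r0 dispatched  <A:2 Mu:1 Ld:1 B:1 rd:4 wr:4>
#1 MEM src=r4 dispatched  <A:2 Mu:1 Ld:0 B:1 rd:3 wr:3>
#2 ALU src=r4,r7 dispatched  <A:1 Mu:1 Ld:0 B:1 rd:1 wr:2>
#3 MEM src=r5,r0 held:FU  <A:1 Mu:1 Ld:0 B:1 rd:1 wr:2>
#4 MUL src=r8,r2 held:RD_PORT  <A:1 Mu:1 Ld:0 B:1 rd:1 wr:2>
#5 BR src=r5,r5 dispatched  <A:1 Mu:1 Ld:0 B:0 rd:0 wr:2>
#6 ALU src=r3,r4 held:RD_PORT  <A:1 Mu:1 Ld:0 B:0 rd:0 wr:2>
#7 MEM src=r7 held:FU  <A:1 Mu:1 Ld:0 B:0 rd:0 wr:2>

issued = [0, 1, 2, 5]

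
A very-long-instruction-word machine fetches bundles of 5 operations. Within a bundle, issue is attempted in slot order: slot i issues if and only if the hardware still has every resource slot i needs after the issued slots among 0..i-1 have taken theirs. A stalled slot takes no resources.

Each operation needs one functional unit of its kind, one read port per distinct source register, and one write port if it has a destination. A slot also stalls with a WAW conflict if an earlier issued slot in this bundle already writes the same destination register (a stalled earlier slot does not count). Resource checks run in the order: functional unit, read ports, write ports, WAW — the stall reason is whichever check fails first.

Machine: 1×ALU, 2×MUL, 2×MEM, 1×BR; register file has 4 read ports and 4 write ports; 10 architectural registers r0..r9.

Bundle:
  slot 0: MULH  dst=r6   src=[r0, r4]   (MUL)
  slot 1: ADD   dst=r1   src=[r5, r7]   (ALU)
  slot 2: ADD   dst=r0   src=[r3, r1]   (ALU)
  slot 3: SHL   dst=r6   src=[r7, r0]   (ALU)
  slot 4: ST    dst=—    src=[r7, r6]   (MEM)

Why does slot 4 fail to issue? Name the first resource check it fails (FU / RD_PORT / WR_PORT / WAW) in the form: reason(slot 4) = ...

reason(slot 4) = RD_PORT

(0) want 1×MUL +2rd +1wr — yes → AL1|MU1|ME2|BR1|rd2|wr3
(1) want 1×ALU +2rd +1wr — yes → AL0|MU1|ME2|BR1|rd0|wr2
(2) want 1×ALU +2rd +1wr — FU → AL0|MU1|ME2|BR1|rd0|wr2
(3) want 1×ALU +2rd +1wr — FU → AL0|MU1|ME2|BR1|rd0|wr2
(4) want 1×MEM +2rd +0wr — RD_PORT → AL0|MU1|ME2|BR1|rd0|wr2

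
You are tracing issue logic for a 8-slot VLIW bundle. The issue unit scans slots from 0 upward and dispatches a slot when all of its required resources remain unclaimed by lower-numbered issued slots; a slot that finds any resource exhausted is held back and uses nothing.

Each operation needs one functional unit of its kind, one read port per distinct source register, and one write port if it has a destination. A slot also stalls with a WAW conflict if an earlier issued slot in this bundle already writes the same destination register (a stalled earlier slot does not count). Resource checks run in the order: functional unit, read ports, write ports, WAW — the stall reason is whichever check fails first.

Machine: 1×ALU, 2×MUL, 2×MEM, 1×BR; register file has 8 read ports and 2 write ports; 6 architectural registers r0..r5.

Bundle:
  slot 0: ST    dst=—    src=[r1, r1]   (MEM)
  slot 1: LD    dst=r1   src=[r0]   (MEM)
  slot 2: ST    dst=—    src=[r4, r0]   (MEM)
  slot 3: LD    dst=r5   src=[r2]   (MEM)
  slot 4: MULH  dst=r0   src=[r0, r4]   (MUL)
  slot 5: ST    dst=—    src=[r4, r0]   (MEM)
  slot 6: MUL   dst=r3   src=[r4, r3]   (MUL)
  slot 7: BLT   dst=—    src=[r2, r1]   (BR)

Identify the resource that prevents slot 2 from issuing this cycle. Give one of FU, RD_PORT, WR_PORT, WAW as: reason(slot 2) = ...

reason(slot 2) = FU

[0] MEM needs rd=1 wr=0: ok; after: ALU=1 MUL=2 MEM=1 BR=1, R=7, W=2
[1] MEM needs rd=1 wr=1: ok; after: ALU=1 MUL=2 MEM=0 BR=1, R=6, W=1
[2] MEM needs rd=2 wr=0: FU; after: ALU=1 MUL=2 MEM=0 BR=1, R=6, W=1
[3] MEM needs rd=1 wr=1: FU; after: ALU=1 MUL=2 MEM=0 BR=1, R=6, W=1
[4] MUL needs rd=2 wr=1: ok; after: ALU=1 MUL=1 MEM=0 BR=1, R=4, W=0
[5] MEM needs rd=2 wr=0: FU; after: ALU=1 MUL=1 MEM=0 BR=1, R=4, W=0
[6] MUL needs rd=2 wr=1: WR_PORT; after: ALU=1 MUL=1 MEM=0 BR=1, R=4, W=0
[7] BR needs rd=2 wr=0: ok; after: ALU=1 MUL=1 MEM=0 BR=0, R=2, W=0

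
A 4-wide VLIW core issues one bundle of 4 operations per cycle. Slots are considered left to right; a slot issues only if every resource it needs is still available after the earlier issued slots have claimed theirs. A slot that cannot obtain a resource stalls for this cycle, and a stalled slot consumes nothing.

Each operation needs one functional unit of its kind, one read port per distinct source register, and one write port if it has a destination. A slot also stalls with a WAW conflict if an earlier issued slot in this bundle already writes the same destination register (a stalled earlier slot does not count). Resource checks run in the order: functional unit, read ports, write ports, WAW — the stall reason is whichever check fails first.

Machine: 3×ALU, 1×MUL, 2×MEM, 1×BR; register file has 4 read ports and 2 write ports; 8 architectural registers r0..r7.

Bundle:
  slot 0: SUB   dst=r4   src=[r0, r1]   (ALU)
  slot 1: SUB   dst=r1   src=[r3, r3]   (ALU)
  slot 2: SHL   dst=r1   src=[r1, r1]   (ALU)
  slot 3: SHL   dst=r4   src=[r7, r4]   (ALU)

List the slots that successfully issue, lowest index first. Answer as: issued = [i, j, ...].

issued = [0, 1]

(0) want 1×ALU +2rd +1wr — yes → AL2|MU1|ME2|BR1|rd2|wr1
(1) want 1×ALU +1rd +1wr — yes → AL1|MU1|ME2|BR1|rd1|wr0
(2) want 1×ALU +1rd +1wr — WR_PORT → AL1|MU1|ME2|BR1|rd1|wr0
(3) want 1×ALU +2rd +1wr — RD_PORT → AL1|MU1|ME2|BR1|rd1|wr0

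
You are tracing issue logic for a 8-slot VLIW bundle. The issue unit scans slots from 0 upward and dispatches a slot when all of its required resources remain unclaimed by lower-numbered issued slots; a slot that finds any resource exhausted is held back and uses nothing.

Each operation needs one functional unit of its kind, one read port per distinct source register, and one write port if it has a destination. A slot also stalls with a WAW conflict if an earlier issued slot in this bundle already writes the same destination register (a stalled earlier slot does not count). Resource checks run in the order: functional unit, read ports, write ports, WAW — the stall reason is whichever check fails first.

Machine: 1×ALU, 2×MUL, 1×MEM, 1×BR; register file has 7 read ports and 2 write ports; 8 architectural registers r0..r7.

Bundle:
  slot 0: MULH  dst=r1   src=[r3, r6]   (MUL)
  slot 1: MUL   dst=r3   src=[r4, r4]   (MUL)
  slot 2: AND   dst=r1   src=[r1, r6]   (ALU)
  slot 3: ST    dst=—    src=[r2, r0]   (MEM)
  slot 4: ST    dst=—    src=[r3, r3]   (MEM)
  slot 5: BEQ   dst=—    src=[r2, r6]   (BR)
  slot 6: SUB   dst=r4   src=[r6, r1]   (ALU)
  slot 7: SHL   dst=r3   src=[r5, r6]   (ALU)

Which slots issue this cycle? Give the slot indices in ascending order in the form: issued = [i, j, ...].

slot 0 (MUL): ISSUE — free A1,Mu1,Ld1,B1 rp5 wp1
slot 1 (MUL): ISSUE — free A1,Mu0,Ld1,B1 rp4 wp0
slot 2 (ALU): stall WR_PORT — free A1,Mu0,Ld1,B1 rp4 wp0
slot 3 (MEM): ISSUE — free A1,Mu0,Ld0,B1 rp2 wp0
slot 4 (MEM): stall FU — free A1,Mu0,Ld0,B1 rp2 wp0
slot 5 (BR): ISSUE — free A1,Mu0,Ld0,B0 rp0 wp0
slot 6 (ALU): stall RD_PORT — free A1,Mu0,Ld0,B0 rp0 wp0
slot 7 (ALU): stall RD_PORT — free A1,Mu0,Ld0,B0 rp0 wp0

issued = [0, 1, 3, 5]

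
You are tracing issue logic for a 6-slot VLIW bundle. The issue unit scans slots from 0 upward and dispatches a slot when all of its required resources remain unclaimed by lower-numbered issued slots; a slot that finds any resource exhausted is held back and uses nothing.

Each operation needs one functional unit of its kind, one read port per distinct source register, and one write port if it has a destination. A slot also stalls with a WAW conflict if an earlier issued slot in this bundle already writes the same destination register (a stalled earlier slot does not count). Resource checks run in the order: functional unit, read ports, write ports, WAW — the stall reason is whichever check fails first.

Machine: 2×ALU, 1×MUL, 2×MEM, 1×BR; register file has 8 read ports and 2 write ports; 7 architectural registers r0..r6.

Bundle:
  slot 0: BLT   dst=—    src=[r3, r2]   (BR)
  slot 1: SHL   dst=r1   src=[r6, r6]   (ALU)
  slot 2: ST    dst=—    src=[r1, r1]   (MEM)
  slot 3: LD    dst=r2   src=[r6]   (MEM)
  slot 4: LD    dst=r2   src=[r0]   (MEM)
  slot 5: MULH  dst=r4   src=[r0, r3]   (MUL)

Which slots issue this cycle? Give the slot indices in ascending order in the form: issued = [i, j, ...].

[0] BR needs rd=2 wr=0: ok; after: ALU=2 MUL=1 MEM=2 BR=0, R=6, W=2
[1] ALU needs rd=1 wr=1: ok; after: ALU=1 MUL=1 MEM=2 BR=0, R=5, W=1
[2] MEM needs rd=1 wr=0: ok; after: ALU=1 MUL=1 MEM=1 BR=0, R=4, W=1
[3] MEM needs rd=1 wr=1: ok; after: ALU=1 MUL=1 MEM=0 BR=0, R=3, W=0
[4] MEM needs rd=1 wr=1: FU; after: ALU=1 MUL=1 MEM=0 BR=0, R=3, W=0
[5] MUL needs rd=2 wr=1: WR_PORT; after: ALU=1 MUL=1 MEM=0 BR=0, R=3, W=0

issued = [0, 1, 2, 3]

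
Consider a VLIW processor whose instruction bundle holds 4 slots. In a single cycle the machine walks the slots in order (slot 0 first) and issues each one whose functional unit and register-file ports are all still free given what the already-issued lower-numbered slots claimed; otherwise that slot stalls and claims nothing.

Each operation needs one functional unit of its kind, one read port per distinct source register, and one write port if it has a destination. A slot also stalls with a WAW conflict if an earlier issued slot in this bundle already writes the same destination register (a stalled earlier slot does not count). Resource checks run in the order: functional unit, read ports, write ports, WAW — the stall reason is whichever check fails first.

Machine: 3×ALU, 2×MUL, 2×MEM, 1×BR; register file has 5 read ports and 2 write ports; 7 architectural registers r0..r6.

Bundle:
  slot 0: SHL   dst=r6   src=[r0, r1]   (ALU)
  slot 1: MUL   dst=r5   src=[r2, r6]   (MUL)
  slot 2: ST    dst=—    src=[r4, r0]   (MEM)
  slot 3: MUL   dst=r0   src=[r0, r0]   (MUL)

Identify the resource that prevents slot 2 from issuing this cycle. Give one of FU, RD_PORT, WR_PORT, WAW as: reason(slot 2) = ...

reason(slot 2) = RD_PORT

#0 ALU src=r0,r1 dispatched  <A:2 Mu:2 Ld:2 B:1 rd:3 wr:1>
#1 MUL src=r2,r6 dispatched  <A:2 Mu:1 Ld:2 B:1 rd:1 wr:0>
#2 MEM src=r4,r0 held:RD_PORT  <A:2 Mu:1 Ld:2 B:1 rd:1 wr:0>
#3 MUL src=r0,r0 held:WR_PORT  <A:2 Mu:1 Ld:2 B:1 rd:1 wr:0>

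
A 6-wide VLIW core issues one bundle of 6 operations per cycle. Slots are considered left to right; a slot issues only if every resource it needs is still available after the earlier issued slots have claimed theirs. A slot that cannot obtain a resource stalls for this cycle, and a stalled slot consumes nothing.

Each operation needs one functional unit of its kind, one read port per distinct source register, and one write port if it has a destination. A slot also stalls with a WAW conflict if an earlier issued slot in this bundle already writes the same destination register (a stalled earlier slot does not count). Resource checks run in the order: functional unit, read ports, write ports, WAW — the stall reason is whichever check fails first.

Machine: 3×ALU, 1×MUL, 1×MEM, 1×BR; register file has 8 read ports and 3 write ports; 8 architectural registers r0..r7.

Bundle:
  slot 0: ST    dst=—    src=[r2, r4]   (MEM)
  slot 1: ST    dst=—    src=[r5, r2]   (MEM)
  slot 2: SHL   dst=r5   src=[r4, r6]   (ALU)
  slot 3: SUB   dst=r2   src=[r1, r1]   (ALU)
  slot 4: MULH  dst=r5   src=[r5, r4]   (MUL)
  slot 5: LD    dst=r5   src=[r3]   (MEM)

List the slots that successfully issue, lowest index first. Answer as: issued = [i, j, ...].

slot 0 (MEM): ISSUE — free A3,Mu1,Ld0,B1 rp6 wp3
slot 1 (MEM): stall FU — free A3,Mu1,Ld0,B1 rp6 wp3
slot 2 (ALU): ISSUE — free A2,Mu1,Ld0,B1 rp4 wp2
slot 3 (ALU): ISSUE — free A1,Mu1,Ld0,B1 rp3 wp1
slot 4 (MUL): stall WAW — free A1,Mu1,Ld0,B1 rp3 wp1
slot 5 (MEM): stall FU — free A1,Mu1,Ld0,B1 rp3 wp1

issued = [0, 2, 3]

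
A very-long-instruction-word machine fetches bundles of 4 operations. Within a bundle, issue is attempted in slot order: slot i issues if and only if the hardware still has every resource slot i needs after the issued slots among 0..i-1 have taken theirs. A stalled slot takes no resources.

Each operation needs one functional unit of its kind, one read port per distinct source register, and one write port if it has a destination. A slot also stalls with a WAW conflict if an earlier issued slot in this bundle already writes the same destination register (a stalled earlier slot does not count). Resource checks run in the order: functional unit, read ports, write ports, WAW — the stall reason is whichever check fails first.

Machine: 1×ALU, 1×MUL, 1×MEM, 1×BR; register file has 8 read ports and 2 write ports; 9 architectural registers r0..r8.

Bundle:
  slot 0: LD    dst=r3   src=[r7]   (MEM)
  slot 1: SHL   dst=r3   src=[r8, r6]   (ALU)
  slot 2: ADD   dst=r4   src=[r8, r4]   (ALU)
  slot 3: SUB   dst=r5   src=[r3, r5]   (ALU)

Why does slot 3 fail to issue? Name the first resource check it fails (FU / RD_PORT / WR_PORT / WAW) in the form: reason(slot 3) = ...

slot 0 (MEM): ISSUE — free A1,Mu1,Ld0,B1 rp7 wp1
slot 1 (ALU): stall WAW — free A1,Mu1,Ld0,B1 rp7 wp1
slot 2 (ALU): ISSUE — free A0,Mu1,Ld0,B1 rp5 wp0
slot 3 (ALU): stall FU — free A0,Mu1,Ld0,B1 rp5 wp0

reason(slot 3) = FU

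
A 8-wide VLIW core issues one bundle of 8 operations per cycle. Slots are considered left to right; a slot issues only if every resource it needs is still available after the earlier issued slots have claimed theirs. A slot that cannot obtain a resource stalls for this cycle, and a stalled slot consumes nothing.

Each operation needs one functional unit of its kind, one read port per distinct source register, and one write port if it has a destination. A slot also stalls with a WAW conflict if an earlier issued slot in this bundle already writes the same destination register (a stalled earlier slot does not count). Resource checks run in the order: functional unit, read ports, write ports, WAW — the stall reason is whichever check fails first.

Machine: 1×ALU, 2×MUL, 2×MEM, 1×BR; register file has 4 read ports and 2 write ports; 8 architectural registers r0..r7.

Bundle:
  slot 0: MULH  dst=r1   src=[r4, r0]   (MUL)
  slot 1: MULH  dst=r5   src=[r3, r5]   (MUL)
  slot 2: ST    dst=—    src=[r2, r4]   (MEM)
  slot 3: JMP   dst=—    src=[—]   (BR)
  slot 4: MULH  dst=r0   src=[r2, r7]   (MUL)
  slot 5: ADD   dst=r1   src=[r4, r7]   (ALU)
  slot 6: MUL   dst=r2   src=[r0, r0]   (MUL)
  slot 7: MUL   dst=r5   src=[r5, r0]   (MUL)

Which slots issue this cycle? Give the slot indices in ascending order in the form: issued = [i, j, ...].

slot 0 (MUL): ISSUE — free A1,Mu1,Ld2,B1 rp2 wp1
slot 1 (MUL): ISSUE — free A1,Mu0,Ld2,B1 rp0 wp0
slot 2 (MEM): stall RD_PORT — free A1,Mu0,Ld2,B1 rp0 wp0
slot 3 (BR): ISSUE — free A1,Mu0,Ld2,B0 rp0 wp0
slot 4 (MUL): stall FU — free A1,Mu0,Ld2,B0 rp0 wp0
slot 5 (ALU): stall RD_PORT — free A1,Mu0,Ld2,B0 rp0 wp0
slot 6 (MUL): stall FU — free A1,Mu0,Ld2,B0 rp0 wp0
slot 7 (MUL): stall FU — free A1,Mu0,Ld2,B0 rp0 wp0

issued = [0, 1, 3]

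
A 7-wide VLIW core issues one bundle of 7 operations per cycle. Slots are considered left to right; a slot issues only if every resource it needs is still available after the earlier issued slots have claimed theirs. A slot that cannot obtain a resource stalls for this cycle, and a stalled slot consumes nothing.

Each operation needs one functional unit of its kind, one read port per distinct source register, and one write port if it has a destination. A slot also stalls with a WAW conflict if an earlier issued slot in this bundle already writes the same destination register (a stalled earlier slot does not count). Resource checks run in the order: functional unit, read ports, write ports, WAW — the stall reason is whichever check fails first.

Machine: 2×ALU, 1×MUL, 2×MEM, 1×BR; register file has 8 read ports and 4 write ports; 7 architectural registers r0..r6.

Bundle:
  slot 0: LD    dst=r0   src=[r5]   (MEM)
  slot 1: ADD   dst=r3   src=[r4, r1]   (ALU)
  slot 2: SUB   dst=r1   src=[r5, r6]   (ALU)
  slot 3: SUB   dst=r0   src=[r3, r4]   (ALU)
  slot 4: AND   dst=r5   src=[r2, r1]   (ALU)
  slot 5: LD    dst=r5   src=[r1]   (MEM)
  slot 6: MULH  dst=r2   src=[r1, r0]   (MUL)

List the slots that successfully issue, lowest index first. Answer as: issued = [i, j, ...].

issued = [0, 1, 2, 5]

(0) want 1×MEM +1rd +1wr — yes → AL2|MU1|ME1|BR1|rd7|wr3
(1) want 1×ALU +2rd +1wr — yes → AL1|MU1|ME1|BR1|rd5|wr2
(2) want 1×ALU +2rd +1wr — yes → AL0|MU1|ME1|BR1|rd3|wr1
(3) want 1×ALU +2rd +1wr — FU → AL0|MU1|ME1|BR1|rd3|wr1
(4) want 1×ALU +2rd +1wr — FU → AL0|MU1|ME1|BR1|rd3|wr1
(5) want 1×MEM +1rd +1wr — yes → AL0|MU1|ME0|BR1|rd2|wr0
(6) want 1×MUL +2rd +1wr — WR_PORT → AL0|MU1|ME0|BR1|rd2|wr0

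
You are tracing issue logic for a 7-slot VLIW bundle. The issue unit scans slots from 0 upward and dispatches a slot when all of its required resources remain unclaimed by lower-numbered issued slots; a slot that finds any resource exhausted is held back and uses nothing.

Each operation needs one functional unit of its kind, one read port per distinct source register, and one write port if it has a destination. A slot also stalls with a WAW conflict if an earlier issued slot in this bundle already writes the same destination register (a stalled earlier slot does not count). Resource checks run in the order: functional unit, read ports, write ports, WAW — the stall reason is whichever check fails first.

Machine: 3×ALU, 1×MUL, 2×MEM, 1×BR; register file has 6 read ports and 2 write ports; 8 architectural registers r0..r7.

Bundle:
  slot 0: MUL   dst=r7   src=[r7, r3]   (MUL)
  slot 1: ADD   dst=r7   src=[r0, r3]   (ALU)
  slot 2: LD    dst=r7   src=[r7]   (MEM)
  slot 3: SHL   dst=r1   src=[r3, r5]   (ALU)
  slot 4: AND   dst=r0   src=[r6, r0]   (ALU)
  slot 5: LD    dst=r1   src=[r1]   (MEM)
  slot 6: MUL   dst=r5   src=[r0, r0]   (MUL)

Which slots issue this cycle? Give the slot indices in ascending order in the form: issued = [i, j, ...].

issued = [0, 3]

[0] MUL needs rd=2 wr=1: ok; after: ALU=3 MUL=0 MEM=2 BR=1, R=4, W=1
[1] ALU needs rd=2 wr=1: WAW; after: ALU=3 MUL=0 MEM=2 BR=1, R=4, W=1
[2] MEM needs rd=1 wr=1: WAW; after: ALU=3 MUL=0 MEM=2 BR=1, R=4, W=1
[3] ALU needs rd=2 wr=1: ok; after: ALU=2 MUL=0 MEM=2 BR=1, R=2, W=0
[4] ALU needs rd=2 wr=1: WR_PORT; after: ALU=2 MUL=0 MEM=2 BR=1, R=2, W=0
[5] MEM needs rd=1 wr=1: WR_PORT; after: ALU=2 MUL=0 MEM=2 BR=1, R=2, W=0
[6] MUL needs rd=1 wr=1: FU; after: ALU=2 MUL=0 MEM=2 BR=1, R=2, W=0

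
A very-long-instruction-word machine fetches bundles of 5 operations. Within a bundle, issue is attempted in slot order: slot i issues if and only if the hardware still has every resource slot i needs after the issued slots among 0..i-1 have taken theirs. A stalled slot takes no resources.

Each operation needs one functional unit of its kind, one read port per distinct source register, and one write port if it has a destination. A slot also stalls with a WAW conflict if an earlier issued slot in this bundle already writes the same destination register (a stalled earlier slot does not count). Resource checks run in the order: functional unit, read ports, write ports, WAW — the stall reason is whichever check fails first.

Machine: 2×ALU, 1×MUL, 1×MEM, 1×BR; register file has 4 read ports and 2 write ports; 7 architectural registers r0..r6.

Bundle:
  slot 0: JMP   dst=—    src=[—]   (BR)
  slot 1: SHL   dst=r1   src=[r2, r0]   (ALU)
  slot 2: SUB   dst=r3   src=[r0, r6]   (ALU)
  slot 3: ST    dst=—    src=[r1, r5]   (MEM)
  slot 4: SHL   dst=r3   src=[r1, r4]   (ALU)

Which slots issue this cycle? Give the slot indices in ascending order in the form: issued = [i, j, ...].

issued = [0, 1, 2]

[0] BR needs rd=0 wr=0: ok; after: ALU=2 MUL=1 MEM=1 BR=0, R=4, W=2
[1] ALU needs rd=2 wr=1: ok; after: ALU=1 MUL=1 MEM=1 BR=0, R=2, W=1
[2] ALU needs rd=2 wr=1: ok; after: ALU=0 MUL=1 MEM=1 BR=0, R=0, W=0
[3] MEM needs rd=2 wr=0: RD_PORT; after: ALU=0 MUL=1 MEM=1 BR=0, R=0, W=0
[4] ALU needs rd=2 wr=1: FU; after: ALU=0 MUL=1 MEM=1 BR=0, R=0, W=0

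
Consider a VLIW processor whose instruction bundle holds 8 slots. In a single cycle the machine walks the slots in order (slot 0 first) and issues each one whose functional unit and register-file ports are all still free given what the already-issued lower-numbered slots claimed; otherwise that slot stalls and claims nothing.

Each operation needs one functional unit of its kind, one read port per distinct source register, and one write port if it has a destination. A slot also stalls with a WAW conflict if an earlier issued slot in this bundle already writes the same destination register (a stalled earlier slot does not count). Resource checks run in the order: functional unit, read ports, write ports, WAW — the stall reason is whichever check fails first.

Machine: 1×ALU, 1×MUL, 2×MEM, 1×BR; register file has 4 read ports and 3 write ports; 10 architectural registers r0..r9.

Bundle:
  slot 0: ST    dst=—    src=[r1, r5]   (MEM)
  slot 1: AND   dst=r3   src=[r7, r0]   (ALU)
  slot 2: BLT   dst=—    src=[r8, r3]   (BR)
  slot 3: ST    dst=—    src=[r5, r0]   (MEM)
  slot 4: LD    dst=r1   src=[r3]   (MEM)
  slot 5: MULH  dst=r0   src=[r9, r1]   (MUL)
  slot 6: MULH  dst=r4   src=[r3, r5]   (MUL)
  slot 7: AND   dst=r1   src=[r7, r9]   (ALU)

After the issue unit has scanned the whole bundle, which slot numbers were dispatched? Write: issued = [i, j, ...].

#0 MEM src=r1,r5 dispatched  <A:1 Mu:1 Ld:1 B:1 rd:2 wr:3>
#1 ALU src=r7,r0 dispatched  <A:0 Mu:1 Ld:1 B:1 rd:0 wr:2>
#2 BR src=r8,r3 held:RD_PORT  <A:0 Mu:1 Ld:1 B:1 rd:0 wr:2>
#3 MEM src=r5,r0 held:RD_PORT  <A:0 Mu:1 Ld:1 B:1 rd:0 wr:2>
#4 MEM src=r3 held:RD_PORT  <A:0 Mu:1 Ld:1 B:1 rd:0 wr:2>
#5 MUL src=r9,r1 held:RD_PORT  <A:0 Mu:1 Ld:1 B:1 rd:0 wr:2>
#6 MUL src=r3,r5 held:RD_PORT  <A:0 Mu:1 Ld:1 B:1 rd:0 wr:2>
#7 ALU src=r7,r9 held:FU  <A:0 Mu:1 Ld:1 B:1 rd:0 wr:2>

issued = [0, 1]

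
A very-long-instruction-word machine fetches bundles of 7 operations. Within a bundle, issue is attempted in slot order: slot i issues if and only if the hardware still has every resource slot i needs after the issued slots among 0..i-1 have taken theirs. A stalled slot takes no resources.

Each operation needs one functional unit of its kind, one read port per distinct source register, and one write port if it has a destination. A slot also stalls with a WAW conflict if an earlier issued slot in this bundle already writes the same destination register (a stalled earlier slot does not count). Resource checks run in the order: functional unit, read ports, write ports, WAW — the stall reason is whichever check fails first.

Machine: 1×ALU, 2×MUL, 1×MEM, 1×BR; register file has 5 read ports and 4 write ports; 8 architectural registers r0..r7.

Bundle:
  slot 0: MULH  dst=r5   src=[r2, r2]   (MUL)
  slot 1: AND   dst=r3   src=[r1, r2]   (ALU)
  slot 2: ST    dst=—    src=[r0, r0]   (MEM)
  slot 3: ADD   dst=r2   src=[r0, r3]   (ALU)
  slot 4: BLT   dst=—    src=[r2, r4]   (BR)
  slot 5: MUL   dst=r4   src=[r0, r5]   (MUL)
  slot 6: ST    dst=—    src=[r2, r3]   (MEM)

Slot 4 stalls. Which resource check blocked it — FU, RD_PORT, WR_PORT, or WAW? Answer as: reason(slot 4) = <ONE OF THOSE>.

reason(slot 4) = RD_PORT

(0) want 1×MUL +1rd +1wr — yes → AL1|MU1|ME1|BR1|rd4|wr3
(1) want 1×ALU +2rd +1wr — yes → AL0|MU1|ME1|BR1|rd2|wr2
(2) want 1×MEM +1rd +0wr — yes → AL0|MU1|ME0|BR1|rd1|wr2
(3) want 1×ALU +2rd +1wr — FU → AL0|MU1|ME0|BR1|rd1|wr2
(4) want 1×BR +2rd +0wr — RD_PORT → AL0|MU1|ME0|BR1|rd1|wr2
(5) want 1×MUL +2rd +1wr — RD_PORT → AL0|MU1|ME0|BR1|rd1|wr2
(6) want 1×MEM +2rd +0wr — FU → AL0|MU1|ME0|BR1|rd1|wr2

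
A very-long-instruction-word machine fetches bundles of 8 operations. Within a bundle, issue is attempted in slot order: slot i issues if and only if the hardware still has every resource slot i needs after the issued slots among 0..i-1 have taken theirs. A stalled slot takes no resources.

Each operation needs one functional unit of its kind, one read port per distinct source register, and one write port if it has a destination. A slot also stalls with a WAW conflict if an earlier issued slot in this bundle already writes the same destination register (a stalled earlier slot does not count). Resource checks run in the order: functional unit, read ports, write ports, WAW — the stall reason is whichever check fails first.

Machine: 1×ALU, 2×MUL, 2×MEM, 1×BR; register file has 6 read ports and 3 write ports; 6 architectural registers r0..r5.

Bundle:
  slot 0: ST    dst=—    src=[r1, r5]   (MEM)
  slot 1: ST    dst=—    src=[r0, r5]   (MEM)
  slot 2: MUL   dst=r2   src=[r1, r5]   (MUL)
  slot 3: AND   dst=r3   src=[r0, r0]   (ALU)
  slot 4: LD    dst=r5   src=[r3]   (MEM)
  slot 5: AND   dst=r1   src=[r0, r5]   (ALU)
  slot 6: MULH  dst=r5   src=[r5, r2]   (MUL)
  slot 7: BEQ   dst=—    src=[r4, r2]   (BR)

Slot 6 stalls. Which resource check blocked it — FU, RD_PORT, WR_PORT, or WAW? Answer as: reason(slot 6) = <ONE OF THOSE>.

reason(slot 6) = RD_PORT

#0 MEM src=r1,r5 dispatched  <A:1 Mu:2 Ld:1 B:1 rd:4 wr:3>
#1 MEM src=r0,r5 dispatched  <A:1 Mu:2 Ld:0 B:1 rd:2 wr:3>
#2 MUL src=r1,r5 dispatched  <A:1 Mu:1 Ld:0 B:1 rd:0 wr:2>
#3 ALU src=r0,r0 held:RD_PORT  <A:1 Mu:1 Ld:0 B:1 rd:0 wr:2>
#4 MEM src=r3 held:FU  <A:1 Mu:1 Ld:0 B:1 rd:0 wr:2>
#5 ALU src=r0,r5 held:RD_PORT  <A:1 Mu:1 Ld:0 B:1 rd:0 wr:2>
#6 MUL src=r5,r2 held:RD_PORT  <A:1 Mu:1 Ld:0 B:1 rd:0 wr:2>
#7 BR src=r4,r2 held:RD_PORT  <A:1 Mu:1 Ld:0 B:1 rd:0 wr:2>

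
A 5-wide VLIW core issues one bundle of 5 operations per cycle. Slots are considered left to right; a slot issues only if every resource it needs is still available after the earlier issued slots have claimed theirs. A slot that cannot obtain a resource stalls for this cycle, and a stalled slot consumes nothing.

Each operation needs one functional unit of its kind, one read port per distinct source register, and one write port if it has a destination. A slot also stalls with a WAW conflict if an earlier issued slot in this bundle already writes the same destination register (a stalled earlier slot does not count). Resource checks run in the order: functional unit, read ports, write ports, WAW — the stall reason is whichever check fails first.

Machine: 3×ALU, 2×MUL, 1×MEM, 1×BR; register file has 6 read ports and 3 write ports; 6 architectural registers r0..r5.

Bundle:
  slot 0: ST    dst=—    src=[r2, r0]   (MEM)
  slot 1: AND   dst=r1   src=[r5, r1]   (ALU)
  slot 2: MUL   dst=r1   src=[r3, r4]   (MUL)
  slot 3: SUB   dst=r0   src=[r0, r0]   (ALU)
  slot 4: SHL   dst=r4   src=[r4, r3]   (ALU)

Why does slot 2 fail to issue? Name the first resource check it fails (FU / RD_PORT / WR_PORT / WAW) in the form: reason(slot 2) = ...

reason(slot 2) = WAW

slot 0 (MEM): ISSUE — free A3,Mu2,Ld0,B1 rp4 wp3
slot 1 (ALU): ISSUE — free A2,Mu2,Ld0,B1 rp2 wp2
slot 2 (MUL): stall WAW — free A2,Mu2,Ld0,B1 rp2 wp2
slot 3 (ALU): ISSUE — free A1,Mu2,Ld0,B1 rp1 wp1
slot 4 (ALU): stall RD_PORT — free A1,Mu2,Ld0,B1 rp1 wp1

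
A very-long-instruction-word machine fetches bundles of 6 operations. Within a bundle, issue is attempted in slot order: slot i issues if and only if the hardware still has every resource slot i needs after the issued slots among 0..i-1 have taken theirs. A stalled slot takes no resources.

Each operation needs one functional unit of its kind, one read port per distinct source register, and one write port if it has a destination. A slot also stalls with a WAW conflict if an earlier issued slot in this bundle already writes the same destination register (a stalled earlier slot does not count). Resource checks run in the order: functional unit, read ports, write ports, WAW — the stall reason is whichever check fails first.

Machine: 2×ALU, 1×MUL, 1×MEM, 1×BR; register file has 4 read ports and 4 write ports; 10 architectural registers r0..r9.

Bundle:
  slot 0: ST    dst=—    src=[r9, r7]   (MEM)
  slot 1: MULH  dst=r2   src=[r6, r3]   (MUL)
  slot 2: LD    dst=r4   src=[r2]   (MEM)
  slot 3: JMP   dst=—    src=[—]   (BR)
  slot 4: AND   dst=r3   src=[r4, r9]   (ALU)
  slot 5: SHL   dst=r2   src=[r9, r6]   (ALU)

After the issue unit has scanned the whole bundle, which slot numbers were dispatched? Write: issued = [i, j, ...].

  0. MEM ⇒ go  {2A/1Mu/0Ld/1B | 2r 4w}
  1. MUL→r2 ⇒ go  {2A/0Mu/0Ld/1B | 0r 3w}
  2. MEM→r4 ⇒ no(FU)  {2A/0Mu/0Ld/1B | 0r 3w}
  3. BR ⇒ go  {2A/0Mu/0Ld/0B | 0r 3w}
  4. ALU→r3 ⇒ no(RD_PORT)  {2A/0Mu/0Ld/0B | 0r 3w}
  5. ALU→r2 ⇒ no(RD_PORT)  {2A/0Mu/0Ld/0B | 0r 3w}

issued = [0, 1, 3]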